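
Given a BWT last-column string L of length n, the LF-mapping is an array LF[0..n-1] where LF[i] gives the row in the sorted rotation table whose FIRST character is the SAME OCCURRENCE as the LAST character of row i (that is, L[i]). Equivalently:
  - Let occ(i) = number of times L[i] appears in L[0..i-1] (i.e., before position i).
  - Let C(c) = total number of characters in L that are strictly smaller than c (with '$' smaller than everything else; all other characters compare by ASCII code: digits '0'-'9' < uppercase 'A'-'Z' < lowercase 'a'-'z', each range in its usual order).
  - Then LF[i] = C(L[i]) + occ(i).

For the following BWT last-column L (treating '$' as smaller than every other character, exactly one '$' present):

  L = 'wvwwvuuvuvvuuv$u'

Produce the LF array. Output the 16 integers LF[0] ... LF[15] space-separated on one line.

Char counts: '$':1, 'u':6, 'v':6, 'w':3
C (first-col start): C('$')=0, C('u')=1, C('v')=7, C('w')=13
L[0]='w': occ=0, LF[0]=C('w')+0=13+0=13
L[1]='v': occ=0, LF[1]=C('v')+0=7+0=7
L[2]='w': occ=1, LF[2]=C('w')+1=13+1=14
L[3]='w': occ=2, LF[3]=C('w')+2=13+2=15
L[4]='v': occ=1, LF[4]=C('v')+1=7+1=8
L[5]='u': occ=0, LF[5]=C('u')+0=1+0=1
L[6]='u': occ=1, LF[6]=C('u')+1=1+1=2
L[7]='v': occ=2, LF[7]=C('v')+2=7+2=9
L[8]='u': occ=2, LF[8]=C('u')+2=1+2=3
L[9]='v': occ=3, LF[9]=C('v')+3=7+3=10
L[10]='v': occ=4, LF[10]=C('v')+4=7+4=11
L[11]='u': occ=3, LF[11]=C('u')+3=1+3=4
L[12]='u': occ=4, LF[12]=C('u')+4=1+4=5
L[13]='v': occ=5, LF[13]=C('v')+5=7+5=12
L[14]='$': occ=0, LF[14]=C('$')+0=0+0=0
L[15]='u': occ=5, LF[15]=C('u')+5=1+5=6

Answer: 13 7 14 15 8 1 2 9 3 10 11 4 5 12 0 6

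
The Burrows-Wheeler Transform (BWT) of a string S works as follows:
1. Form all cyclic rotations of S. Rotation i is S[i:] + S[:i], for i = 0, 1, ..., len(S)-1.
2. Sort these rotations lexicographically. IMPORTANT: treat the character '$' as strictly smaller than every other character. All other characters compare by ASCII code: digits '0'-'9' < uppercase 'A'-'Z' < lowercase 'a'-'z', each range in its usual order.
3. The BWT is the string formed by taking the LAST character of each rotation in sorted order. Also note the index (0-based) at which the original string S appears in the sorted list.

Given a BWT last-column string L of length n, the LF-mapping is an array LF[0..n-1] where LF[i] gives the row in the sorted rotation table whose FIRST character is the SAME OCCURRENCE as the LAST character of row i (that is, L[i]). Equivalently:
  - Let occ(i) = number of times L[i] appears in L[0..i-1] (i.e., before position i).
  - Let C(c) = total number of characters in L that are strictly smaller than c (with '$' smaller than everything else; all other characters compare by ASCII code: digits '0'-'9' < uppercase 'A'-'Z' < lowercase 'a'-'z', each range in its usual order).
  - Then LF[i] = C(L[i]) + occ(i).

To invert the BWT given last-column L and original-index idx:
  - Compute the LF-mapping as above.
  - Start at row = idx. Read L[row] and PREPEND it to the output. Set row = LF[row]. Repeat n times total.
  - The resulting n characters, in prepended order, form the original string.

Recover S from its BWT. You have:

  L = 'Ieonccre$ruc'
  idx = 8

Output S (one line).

Answer: occurrenceI$

Derivation:
LF mapping: 1 5 8 7 2 3 9 6 0 10 11 4
Walk LF starting at row 8, prepending L[row]:
  step 1: row=8, L[8]='$', prepend. Next row=LF[8]=0
  step 2: row=0, L[0]='I', prepend. Next row=LF[0]=1
  step 3: row=1, L[1]='e', prepend. Next row=LF[1]=5
  step 4: row=5, L[5]='c', prepend. Next row=LF[5]=3
  step 5: row=3, L[3]='n', prepend. Next row=LF[3]=7
  step 6: row=7, L[7]='e', prepend. Next row=LF[7]=6
  step 7: row=6, L[6]='r', prepend. Next row=LF[6]=9
  step 8: row=9, L[9]='r', prepend. Next row=LF[9]=10
  step 9: row=10, L[10]='u', prepend. Next row=LF[10]=11
  step 10: row=11, L[11]='c', prepend. Next row=LF[11]=4
  step 11: row=4, L[4]='c', prepend. Next row=LF[4]=2
  step 12: row=2, L[2]='o', prepend. Next row=LF[2]=8
Reversed output: occurrenceI$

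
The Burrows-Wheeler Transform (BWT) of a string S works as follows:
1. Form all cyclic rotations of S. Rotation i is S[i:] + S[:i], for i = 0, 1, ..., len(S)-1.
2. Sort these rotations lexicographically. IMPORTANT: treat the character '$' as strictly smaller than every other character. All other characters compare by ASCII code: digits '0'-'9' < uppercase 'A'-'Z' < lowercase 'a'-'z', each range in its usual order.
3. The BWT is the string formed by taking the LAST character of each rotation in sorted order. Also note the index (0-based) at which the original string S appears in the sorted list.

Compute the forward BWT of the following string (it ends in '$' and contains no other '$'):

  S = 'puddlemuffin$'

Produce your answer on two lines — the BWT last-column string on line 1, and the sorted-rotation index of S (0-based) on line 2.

Answer: nudluffdei$pm
10

Derivation:
All 13 rotations (rotation i = S[i:]+S[:i]):
  rot[0] = puddlemuffin$
  rot[1] = uddlemuffin$p
  rot[2] = ddlemuffin$pu
  rot[3] = dlemuffin$pud
  rot[4] = lemuffin$pudd
  rot[5] = emuffin$puddl
  rot[6] = muffin$puddle
  rot[7] = uffin$puddlem
  rot[8] = ffin$puddlemu
  rot[9] = fin$puddlemuf
  rot[10] = in$puddlemuff
  rot[11] = n$puddlemuffi
  rot[12] = $puddlemuffin
Sorted (with $ < everything):
  sorted[0] = $puddlemuffin  (last char: 'n')
  sorted[1] = ddlemuffin$pu  (last char: 'u')
  sorted[2] = dlemuffin$pud  (last char: 'd')
  sorted[3] = emuffin$puddl  (last char: 'l')
  sorted[4] = ffin$puddlemu  (last char: 'u')
  sorted[5] = fin$puddlemuf  (last char: 'f')
  sorted[6] = in$puddlemuff  (last char: 'f')
  sorted[7] = lemuffin$pudd  (last char: 'd')
  sorted[8] = muffin$puddle  (last char: 'e')
  sorted[9] = n$puddlemuffi  (last char: 'i')
  sorted[10] = puddlemuffin$  (last char: '$')
  sorted[11] = uddlemuffin$p  (last char: 'p')
  sorted[12] = uffin$puddlem  (last char: 'm')
Last column: nudluffdei$pm
Original string S is at sorted index 10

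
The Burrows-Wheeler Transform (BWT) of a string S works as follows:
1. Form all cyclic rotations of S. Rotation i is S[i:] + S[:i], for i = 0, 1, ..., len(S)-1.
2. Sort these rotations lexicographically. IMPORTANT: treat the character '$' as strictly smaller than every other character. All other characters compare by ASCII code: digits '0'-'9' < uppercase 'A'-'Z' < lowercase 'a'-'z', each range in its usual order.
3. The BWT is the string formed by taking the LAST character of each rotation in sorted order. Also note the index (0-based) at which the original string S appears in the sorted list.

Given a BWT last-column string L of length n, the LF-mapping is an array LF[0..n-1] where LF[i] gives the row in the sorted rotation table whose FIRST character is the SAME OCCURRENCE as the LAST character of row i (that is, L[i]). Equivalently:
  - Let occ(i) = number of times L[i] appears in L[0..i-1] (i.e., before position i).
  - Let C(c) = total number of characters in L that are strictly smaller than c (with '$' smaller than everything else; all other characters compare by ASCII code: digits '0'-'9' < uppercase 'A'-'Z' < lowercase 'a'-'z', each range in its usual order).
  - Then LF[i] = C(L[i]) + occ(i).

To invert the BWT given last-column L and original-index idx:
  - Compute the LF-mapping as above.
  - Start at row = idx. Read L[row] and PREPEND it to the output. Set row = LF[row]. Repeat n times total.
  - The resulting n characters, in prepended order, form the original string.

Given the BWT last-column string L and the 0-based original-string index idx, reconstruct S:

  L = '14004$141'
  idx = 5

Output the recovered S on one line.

Answer: 14414001$

Derivation:
LF mapping: 3 6 1 2 7 0 4 8 5
Walk LF starting at row 5, prepending L[row]:
  step 1: row=5, L[5]='$', prepend. Next row=LF[5]=0
  step 2: row=0, L[0]='1', prepend. Next row=LF[0]=3
  step 3: row=3, L[3]='0', prepend. Next row=LF[3]=2
  step 4: row=2, L[2]='0', prepend. Next row=LF[2]=1
  step 5: row=1, L[1]='4', prepend. Next row=LF[1]=6
  step 6: row=6, L[6]='1', prepend. Next row=LF[6]=4
  step 7: row=4, L[4]='4', prepend. Next row=LF[4]=7
  step 8: row=7, L[7]='4', prepend. Next row=LF[7]=8
  step 9: row=8, L[8]='1', prepend. Next row=LF[8]=5
Reversed output: 14414001$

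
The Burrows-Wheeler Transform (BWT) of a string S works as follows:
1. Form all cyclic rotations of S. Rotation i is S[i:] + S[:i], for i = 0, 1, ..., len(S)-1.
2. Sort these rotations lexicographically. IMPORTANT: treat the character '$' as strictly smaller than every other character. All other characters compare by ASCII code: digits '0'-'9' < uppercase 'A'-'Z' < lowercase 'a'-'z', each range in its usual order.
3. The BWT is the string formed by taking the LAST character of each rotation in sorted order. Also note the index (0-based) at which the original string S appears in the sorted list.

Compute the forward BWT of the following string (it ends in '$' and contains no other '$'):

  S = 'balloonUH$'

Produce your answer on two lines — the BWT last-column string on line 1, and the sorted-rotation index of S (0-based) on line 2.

All 10 rotations (rotation i = S[i:]+S[:i]):
  rot[0] = balloonUH$
  rot[1] = alloonUH$b
  rot[2] = lloonUH$ba
  rot[3] = loonUH$bal
  rot[4] = oonUH$ball
  rot[5] = onUH$ballo
  rot[6] = nUH$balloo
  rot[7] = UH$balloon
  rot[8] = H$balloonU
  rot[9] = $balloonUH
Sorted (with $ < everything):
  sorted[0] = $balloonUH  (last char: 'H')
  sorted[1] = H$balloonU  (last char: 'U')
  sorted[2] = UH$balloon  (last char: 'n')
  sorted[3] = alloonUH$b  (last char: 'b')
  sorted[4] = balloonUH$  (last char: '$')
  sorted[5] = lloonUH$ba  (last char: 'a')
  sorted[6] = loonUH$bal  (last char: 'l')
  sorted[7] = nUH$balloo  (last char: 'o')
  sorted[8] = onUH$ballo  (last char: 'o')
  sorted[9] = oonUH$ball  (last char: 'l')
Last column: HUnb$alool
Original string S is at sorted index 4

Answer: HUnb$alool
4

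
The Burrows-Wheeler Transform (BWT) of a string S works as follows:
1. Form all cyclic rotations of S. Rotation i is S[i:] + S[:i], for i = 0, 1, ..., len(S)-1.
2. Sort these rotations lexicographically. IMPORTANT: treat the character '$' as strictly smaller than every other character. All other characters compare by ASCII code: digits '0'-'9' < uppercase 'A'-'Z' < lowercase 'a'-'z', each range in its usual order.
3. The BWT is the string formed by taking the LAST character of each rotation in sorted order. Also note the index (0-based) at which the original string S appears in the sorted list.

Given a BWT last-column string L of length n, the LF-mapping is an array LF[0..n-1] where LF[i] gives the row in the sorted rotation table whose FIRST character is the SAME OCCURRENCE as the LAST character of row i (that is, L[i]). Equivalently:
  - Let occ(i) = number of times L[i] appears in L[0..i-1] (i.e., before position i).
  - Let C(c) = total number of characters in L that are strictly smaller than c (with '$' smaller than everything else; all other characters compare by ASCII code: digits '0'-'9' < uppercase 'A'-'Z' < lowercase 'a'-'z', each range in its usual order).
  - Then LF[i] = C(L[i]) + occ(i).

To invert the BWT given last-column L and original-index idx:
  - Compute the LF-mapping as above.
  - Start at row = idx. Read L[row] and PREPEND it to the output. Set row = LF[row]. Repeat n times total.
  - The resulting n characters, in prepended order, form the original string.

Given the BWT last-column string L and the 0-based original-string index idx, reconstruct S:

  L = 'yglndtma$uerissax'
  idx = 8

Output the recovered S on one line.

Answer: misunderstgalaxy$

Derivation:
LF mapping: 16 5 7 9 3 13 8 1 0 14 4 10 6 11 12 2 15
Walk LF starting at row 8, prepending L[row]:
  step 1: row=8, L[8]='$', prepend. Next row=LF[8]=0
  step 2: row=0, L[0]='y', prepend. Next row=LF[0]=16
  step 3: row=16, L[16]='x', prepend. Next row=LF[16]=15
  step 4: row=15, L[15]='a', prepend. Next row=LF[15]=2
  step 5: row=2, L[2]='l', prepend. Next row=LF[2]=7
  step 6: row=7, L[7]='a', prepend. Next row=LF[7]=1
  step 7: row=1, L[1]='g', prepend. Next row=LF[1]=5
  step 8: row=5, L[5]='t', prepend. Next row=LF[5]=13
  step 9: row=13, L[13]='s', prepend. Next row=LF[13]=11
  step 10: row=11, L[11]='r', prepend. Next row=LF[11]=10
  step 11: row=10, L[10]='e', prepend. Next row=LF[10]=4
  step 12: row=4, L[4]='d', prepend. Next row=LF[4]=3
  step 13: row=3, L[3]='n', prepend. Next row=LF[3]=9
  step 14: row=9, L[9]='u', prepend. Next row=LF[9]=14
  step 15: row=14, L[14]='s', prepend. Next row=LF[14]=12
  step 16: row=12, L[12]='i', prepend. Next row=LF[12]=6
  step 17: row=6, L[6]='m', prepend. Next row=LF[6]=8
Reversed output: misunderstgalaxy$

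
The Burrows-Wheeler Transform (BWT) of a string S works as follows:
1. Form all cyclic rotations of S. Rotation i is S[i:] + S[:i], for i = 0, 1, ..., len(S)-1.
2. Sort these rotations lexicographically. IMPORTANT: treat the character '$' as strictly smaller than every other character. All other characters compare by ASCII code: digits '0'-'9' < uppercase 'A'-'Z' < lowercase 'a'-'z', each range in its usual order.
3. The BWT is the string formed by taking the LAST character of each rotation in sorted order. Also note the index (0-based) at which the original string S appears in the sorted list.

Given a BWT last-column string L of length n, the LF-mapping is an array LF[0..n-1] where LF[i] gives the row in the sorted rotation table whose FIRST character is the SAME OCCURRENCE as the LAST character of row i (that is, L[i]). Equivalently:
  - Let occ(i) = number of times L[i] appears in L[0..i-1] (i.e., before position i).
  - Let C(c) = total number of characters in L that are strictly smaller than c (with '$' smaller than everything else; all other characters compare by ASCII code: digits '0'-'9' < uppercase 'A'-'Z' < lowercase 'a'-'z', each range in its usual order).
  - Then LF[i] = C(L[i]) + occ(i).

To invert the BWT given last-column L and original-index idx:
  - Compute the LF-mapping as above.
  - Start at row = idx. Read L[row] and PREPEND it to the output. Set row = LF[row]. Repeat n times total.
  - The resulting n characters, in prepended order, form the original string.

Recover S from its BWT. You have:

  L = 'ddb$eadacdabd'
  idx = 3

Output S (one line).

LF mapping: 7 8 4 0 12 1 9 2 6 10 3 5 11
Walk LF starting at row 3, prepending L[row]:
  step 1: row=3, L[3]='$', prepend. Next row=LF[3]=0
  step 2: row=0, L[0]='d', prepend. Next row=LF[0]=7
  step 3: row=7, L[7]='a', prepend. Next row=LF[7]=2
  step 4: row=2, L[2]='b', prepend. Next row=LF[2]=4
  step 5: row=4, L[4]='e', prepend. Next row=LF[4]=12
  step 6: row=12, L[12]='d', prepend. Next row=LF[12]=11
  step 7: row=11, L[11]='b', prepend. Next row=LF[11]=5
  step 8: row=5, L[5]='a', prepend. Next row=LF[5]=1
  step 9: row=1, L[1]='d', prepend. Next row=LF[1]=8
  step 10: row=8, L[8]='c', prepend. Next row=LF[8]=6
  step 11: row=6, L[6]='d', prepend. Next row=LF[6]=9
  step 12: row=9, L[9]='d', prepend. Next row=LF[9]=10
  step 13: row=10, L[10]='a', prepend. Next row=LF[10]=3
Reversed output: addcdabdebad$

Answer: addcdabdebad$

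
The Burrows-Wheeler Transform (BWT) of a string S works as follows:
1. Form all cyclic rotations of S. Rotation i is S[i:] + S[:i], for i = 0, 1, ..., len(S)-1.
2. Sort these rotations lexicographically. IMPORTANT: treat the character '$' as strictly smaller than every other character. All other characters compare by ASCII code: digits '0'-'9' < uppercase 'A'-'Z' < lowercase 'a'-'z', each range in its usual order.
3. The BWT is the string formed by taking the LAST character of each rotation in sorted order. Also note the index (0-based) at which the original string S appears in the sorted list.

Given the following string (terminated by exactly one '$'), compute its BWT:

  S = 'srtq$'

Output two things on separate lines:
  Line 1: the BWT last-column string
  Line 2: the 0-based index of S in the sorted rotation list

Answer: qts$r
3

Derivation:
All 5 rotations (rotation i = S[i:]+S[:i]):
  rot[0] = srtq$
  rot[1] = rtq$s
  rot[2] = tq$sr
  rot[3] = q$srt
  rot[4] = $srtq
Sorted (with $ < everything):
  sorted[0] = $srtq  (last char: 'q')
  sorted[1] = q$srt  (last char: 't')
  sorted[2] = rtq$s  (last char: 's')
  sorted[3] = srtq$  (last char: '$')
  sorted[4] = tq$sr  (last char: 'r')
Last column: qts$r
Original string S is at sorted index 3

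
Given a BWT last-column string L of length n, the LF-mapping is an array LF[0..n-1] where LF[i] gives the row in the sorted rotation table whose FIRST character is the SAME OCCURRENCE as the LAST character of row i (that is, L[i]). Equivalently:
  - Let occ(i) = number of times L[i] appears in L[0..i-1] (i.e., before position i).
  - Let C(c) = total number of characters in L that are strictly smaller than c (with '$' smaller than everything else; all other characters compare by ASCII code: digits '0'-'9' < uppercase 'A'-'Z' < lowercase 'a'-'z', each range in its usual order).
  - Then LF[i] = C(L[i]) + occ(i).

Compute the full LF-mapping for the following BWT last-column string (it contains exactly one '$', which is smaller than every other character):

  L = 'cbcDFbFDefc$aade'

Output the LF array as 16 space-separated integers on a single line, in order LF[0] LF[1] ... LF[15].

Answer: 9 7 10 1 3 8 4 2 13 15 11 0 5 6 12 14

Derivation:
Char counts: '$':1, 'D':2, 'F':2, 'a':2, 'b':2, 'c':3, 'd':1, 'e':2, 'f':1
C (first-col start): C('$')=0, C('D')=1, C('F')=3, C('a')=5, C('b')=7, C('c')=9, C('d')=12, C('e')=13, C('f')=15
L[0]='c': occ=0, LF[0]=C('c')+0=9+0=9
L[1]='b': occ=0, LF[1]=C('b')+0=7+0=7
L[2]='c': occ=1, LF[2]=C('c')+1=9+1=10
L[3]='D': occ=0, LF[3]=C('D')+0=1+0=1
L[4]='F': occ=0, LF[4]=C('F')+0=3+0=3
L[5]='b': occ=1, LF[5]=C('b')+1=7+1=8
L[6]='F': occ=1, LF[6]=C('F')+1=3+1=4
L[7]='D': occ=1, LF[7]=C('D')+1=1+1=2
L[8]='e': occ=0, LF[8]=C('e')+0=13+0=13
L[9]='f': occ=0, LF[9]=C('f')+0=15+0=15
L[10]='c': occ=2, LF[10]=C('c')+2=9+2=11
L[11]='$': occ=0, LF[11]=C('$')+0=0+0=0
L[12]='a': occ=0, LF[12]=C('a')+0=5+0=5
L[13]='a': occ=1, LF[13]=C('a')+1=5+1=6
L[14]='d': occ=0, LF[14]=C('d')+0=12+0=12
L[15]='e': occ=1, LF[15]=C('e')+1=13+1=14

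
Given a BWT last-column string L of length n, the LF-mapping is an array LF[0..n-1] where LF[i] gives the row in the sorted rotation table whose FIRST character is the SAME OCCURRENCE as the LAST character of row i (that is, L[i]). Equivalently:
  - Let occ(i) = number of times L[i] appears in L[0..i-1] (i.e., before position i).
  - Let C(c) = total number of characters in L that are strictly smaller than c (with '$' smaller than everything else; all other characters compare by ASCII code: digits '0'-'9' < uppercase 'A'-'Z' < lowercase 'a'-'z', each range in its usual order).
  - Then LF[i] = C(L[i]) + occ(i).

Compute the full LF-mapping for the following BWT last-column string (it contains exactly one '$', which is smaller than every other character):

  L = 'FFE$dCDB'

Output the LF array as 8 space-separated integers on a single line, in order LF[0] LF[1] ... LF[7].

Char counts: '$':1, 'B':1, 'C':1, 'D':1, 'E':1, 'F':2, 'd':1
C (first-col start): C('$')=0, C('B')=1, C('C')=2, C('D')=3, C('E')=4, C('F')=5, C('d')=7
L[0]='F': occ=0, LF[0]=C('F')+0=5+0=5
L[1]='F': occ=1, LF[1]=C('F')+1=5+1=6
L[2]='E': occ=0, LF[2]=C('E')+0=4+0=4
L[3]='$': occ=0, LF[3]=C('$')+0=0+0=0
L[4]='d': occ=0, LF[4]=C('d')+0=7+0=7
L[5]='C': occ=0, LF[5]=C('C')+0=2+0=2
L[6]='D': occ=0, LF[6]=C('D')+0=3+0=3
L[7]='B': occ=0, LF[7]=C('B')+0=1+0=1

Answer: 5 6 4 0 7 2 3 1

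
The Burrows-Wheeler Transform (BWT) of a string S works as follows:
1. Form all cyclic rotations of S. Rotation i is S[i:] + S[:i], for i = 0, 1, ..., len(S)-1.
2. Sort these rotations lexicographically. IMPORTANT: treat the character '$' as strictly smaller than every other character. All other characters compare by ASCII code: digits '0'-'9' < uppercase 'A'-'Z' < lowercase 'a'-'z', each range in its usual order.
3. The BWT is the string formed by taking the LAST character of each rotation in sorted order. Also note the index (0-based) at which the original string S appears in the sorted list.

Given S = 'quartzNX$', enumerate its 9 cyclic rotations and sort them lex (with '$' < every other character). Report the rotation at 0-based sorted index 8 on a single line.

Answer: zNX$quart

Derivation:
All 9 rotations (rotation i = S[i:]+S[:i]):
  rot[0] = quartzNX$
  rot[1] = uartzNX$q
  rot[2] = artzNX$qu
  rot[3] = rtzNX$qua
  rot[4] = tzNX$quar
  rot[5] = zNX$quart
  rot[6] = NX$quartz
  rot[7] = X$quartzN
  rot[8] = $quartzNX
Sorted (with $ < everything):
  sorted[0] = $quartzNX
  sorted[1] = NX$quartz
  sorted[2] = X$quartzN
  sorted[3] = artzNX$qu
  sorted[4] = quartzNX$
  sorted[5] = rtzNX$qua
  sorted[6] = tzNX$quar
  sorted[7] = uartzNX$q
  sorted[8] = zNX$quart
sorted[8] = zNX$quart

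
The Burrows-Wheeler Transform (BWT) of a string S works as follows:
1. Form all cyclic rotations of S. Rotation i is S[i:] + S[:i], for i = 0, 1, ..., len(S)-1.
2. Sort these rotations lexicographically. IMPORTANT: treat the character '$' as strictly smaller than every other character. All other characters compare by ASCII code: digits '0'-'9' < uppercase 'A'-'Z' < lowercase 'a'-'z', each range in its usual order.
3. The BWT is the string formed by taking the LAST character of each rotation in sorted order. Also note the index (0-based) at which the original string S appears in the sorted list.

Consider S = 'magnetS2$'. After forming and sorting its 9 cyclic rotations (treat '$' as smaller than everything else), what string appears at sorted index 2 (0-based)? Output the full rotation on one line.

Answer: S2$magnet

Derivation:
All 9 rotations (rotation i = S[i:]+S[:i]):
  rot[0] = magnetS2$
  rot[1] = agnetS2$m
  rot[2] = gnetS2$ma
  rot[3] = netS2$mag
  rot[4] = etS2$magn
  rot[5] = tS2$magne
  rot[6] = S2$magnet
  rot[7] = 2$magnetS
  rot[8] = $magnetS2
Sorted (with $ < everything):
  sorted[0] = $magnetS2
  sorted[1] = 2$magnetS
  sorted[2] = S2$magnet
  sorted[3] = agnetS2$m
  sorted[4] = etS2$magn
  sorted[5] = gnetS2$ma
  sorted[6] = magnetS2$
  sorted[7] = netS2$mag
  sorted[8] = tS2$magne
sorted[2] = S2$magnet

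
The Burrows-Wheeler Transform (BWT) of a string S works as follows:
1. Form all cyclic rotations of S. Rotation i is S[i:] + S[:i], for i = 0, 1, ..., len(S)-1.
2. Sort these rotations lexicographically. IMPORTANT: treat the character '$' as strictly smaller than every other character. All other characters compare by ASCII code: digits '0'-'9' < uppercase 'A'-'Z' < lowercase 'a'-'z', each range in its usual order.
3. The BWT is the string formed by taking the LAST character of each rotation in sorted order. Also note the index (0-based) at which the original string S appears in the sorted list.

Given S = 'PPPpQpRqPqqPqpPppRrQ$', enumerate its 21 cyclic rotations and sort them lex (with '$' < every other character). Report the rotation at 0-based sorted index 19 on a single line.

Answer: qqPqpPppRrQ$PPPpQpRqP

Derivation:
All 21 rotations (rotation i = S[i:]+S[:i]):
  rot[0] = PPPpQpRqPqqPqpPppRrQ$
  rot[1] = PPpQpRqPqqPqpPppRrQ$P
  rot[2] = PpQpRqPqqPqpPppRrQ$PP
  rot[3] = pQpRqPqqPqpPppRrQ$PPP
  rot[4] = QpRqPqqPqpPppRrQ$PPPp
  rot[5] = pRqPqqPqpPppRrQ$PPPpQ
  rot[6] = RqPqqPqpPppRrQ$PPPpQp
  rot[7] = qPqqPqpPppRrQ$PPPpQpR
  rot[8] = PqqPqpPppRrQ$PPPpQpRq
  rot[9] = qqPqpPppRrQ$PPPpQpRqP
  rot[10] = qPqpPppRrQ$PPPpQpRqPq
  rot[11] = PqpPppRrQ$PPPpQpRqPqq
  rot[12] = qpPppRrQ$PPPpQpRqPqqP
  rot[13] = pPppRrQ$PPPpQpRqPqqPq
  rot[14] = PppRrQ$PPPpQpRqPqqPqp
  rot[15] = ppRrQ$PPPpQpRqPqqPqpP
  rot[16] = pRrQ$PPPpQpRqPqqPqpPp
  rot[17] = RrQ$PPPpQpRqPqqPqpPpp
  rot[18] = rQ$PPPpQpRqPqqPqpPppR
  rot[19] = Q$PPPpQpRqPqqPqpPppRr
  rot[20] = $PPPpQpRqPqqPqpPppRrQ
Sorted (with $ < everything):
  sorted[0] = $PPPpQpRqPqqPqpPppRrQ
  sorted[1] = PPPpQpRqPqqPqpPppRrQ$
  sorted[2] = PPpQpRqPqqPqpPppRrQ$P
  sorted[3] = PpQpRqPqqPqpPppRrQ$PP
  sorted[4] = PppRrQ$PPPpQpRqPqqPqp
  sorted[5] = PqpPppRrQ$PPPpQpRqPqq
  sorted[6] = PqqPqpPppRrQ$PPPpQpRq
  sorted[7] = Q$PPPpQpRqPqqPqpPppRr
  sorted[8] = QpRqPqqPqpPppRrQ$PPPp
  sorted[9] = RqPqqPqpPppRrQ$PPPpQp
  sorted[10] = RrQ$PPPpQpRqPqqPqpPpp
  sorted[11] = pPppRrQ$PPPpQpRqPqqPq
  sorted[12] = pQpRqPqqPqpPppRrQ$PPP
  sorted[13] = pRqPqqPqpPppRrQ$PPPpQ
  sorted[14] = pRrQ$PPPpQpRqPqqPqpPp
  sorted[15] = ppRrQ$PPPpQpRqPqqPqpP
  sorted[16] = qPqpPppRrQ$PPPpQpRqPq
  sorted[17] = qPqqPqpPppRrQ$PPPpQpR
  sorted[18] = qpPppRrQ$PPPpQpRqPqqP
  sorted[19] = qqPqpPppRrQ$PPPpQpRqP
  sorted[20] = rQ$PPPpQpRqPqqPqpPppR
sorted[19] = qqPqpPppRrQ$PPPpQpRqP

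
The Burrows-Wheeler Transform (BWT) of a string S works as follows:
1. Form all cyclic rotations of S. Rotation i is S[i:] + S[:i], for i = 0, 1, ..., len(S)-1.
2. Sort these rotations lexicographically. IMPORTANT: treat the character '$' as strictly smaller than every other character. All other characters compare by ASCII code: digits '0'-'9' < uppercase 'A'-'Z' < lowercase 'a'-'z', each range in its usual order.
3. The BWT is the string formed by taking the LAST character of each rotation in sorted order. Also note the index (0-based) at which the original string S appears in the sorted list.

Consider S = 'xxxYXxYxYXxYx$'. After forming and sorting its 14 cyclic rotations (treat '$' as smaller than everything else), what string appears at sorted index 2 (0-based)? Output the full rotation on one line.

Answer: XxYxYXxYx$xxxY

Derivation:
All 14 rotations (rotation i = S[i:]+S[:i]):
  rot[0] = xxxYXxYxYXxYx$
  rot[1] = xxYXxYxYXxYx$x
  rot[2] = xYXxYxYXxYx$xx
  rot[3] = YXxYxYXxYx$xxx
  rot[4] = XxYxYXxYx$xxxY
  rot[5] = xYxYXxYx$xxxYX
  rot[6] = YxYXxYx$xxxYXx
  rot[7] = xYXxYx$xxxYXxY
  rot[8] = YXxYx$xxxYXxYx
  rot[9] = XxYx$xxxYXxYxY
  rot[10] = xYx$xxxYXxYxYX
  rot[11] = Yx$xxxYXxYxYXx
  rot[12] = x$xxxYXxYxYXxY
  rot[13] = $xxxYXxYxYXxYx
Sorted (with $ < everything):
  sorted[0] = $xxxYXxYxYXxYx
  sorted[1] = XxYx$xxxYXxYxY
  sorted[2] = XxYxYXxYx$xxxY
  sorted[3] = YXxYx$xxxYXxYx
  sorted[4] = YXxYxYXxYx$xxx
  sorted[5] = Yx$xxxYXxYxYXx
  sorted[6] = YxYXxYx$xxxYXx
  sorted[7] = x$xxxYXxYxYXxY
  sorted[8] = xYXxYx$xxxYXxY
  sorted[9] = xYXxYxYXxYx$xx
  sorted[10] = xYx$xxxYXxYxYX
  sorted[11] = xYxYXxYx$xxxYX
  sorted[12] = xxYXxYxYXxYx$x
  sorted[13] = xxxYXxYxYXxYx$
sorted[2] = XxYxYXxYx$xxxY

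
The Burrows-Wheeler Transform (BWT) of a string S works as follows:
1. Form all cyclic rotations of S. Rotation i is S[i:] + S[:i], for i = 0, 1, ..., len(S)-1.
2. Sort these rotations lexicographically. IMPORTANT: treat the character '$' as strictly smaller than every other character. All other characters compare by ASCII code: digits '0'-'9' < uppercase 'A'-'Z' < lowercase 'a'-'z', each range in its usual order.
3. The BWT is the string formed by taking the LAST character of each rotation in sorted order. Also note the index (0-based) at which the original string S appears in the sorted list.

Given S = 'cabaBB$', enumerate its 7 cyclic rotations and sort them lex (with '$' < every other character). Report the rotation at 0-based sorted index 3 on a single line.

All 7 rotations (rotation i = S[i:]+S[:i]):
  rot[0] = cabaBB$
  rot[1] = abaBB$c
  rot[2] = baBB$ca
  rot[3] = aBB$cab
  rot[4] = BB$caba
  rot[5] = B$cabaB
  rot[6] = $cabaBB
Sorted (with $ < everything):
  sorted[0] = $cabaBB
  sorted[1] = B$cabaB
  sorted[2] = BB$caba
  sorted[3] = aBB$cab
  sorted[4] = abaBB$c
  sorted[5] = baBB$ca
  sorted[6] = cabaBB$
sorted[3] = aBB$cab

Answer: aBB$cab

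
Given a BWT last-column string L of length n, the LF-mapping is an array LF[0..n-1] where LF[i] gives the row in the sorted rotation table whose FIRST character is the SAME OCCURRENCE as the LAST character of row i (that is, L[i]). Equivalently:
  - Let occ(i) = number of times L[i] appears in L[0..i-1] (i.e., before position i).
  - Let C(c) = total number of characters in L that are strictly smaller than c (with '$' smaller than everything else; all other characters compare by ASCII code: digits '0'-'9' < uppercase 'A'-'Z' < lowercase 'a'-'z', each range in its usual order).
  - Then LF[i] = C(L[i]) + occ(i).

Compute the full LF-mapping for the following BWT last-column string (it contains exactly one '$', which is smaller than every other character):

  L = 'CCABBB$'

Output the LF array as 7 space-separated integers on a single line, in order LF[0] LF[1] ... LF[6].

Answer: 5 6 1 2 3 4 0

Derivation:
Char counts: '$':1, 'A':1, 'B':3, 'C':2
C (first-col start): C('$')=0, C('A')=1, C('B')=2, C('C')=5
L[0]='C': occ=0, LF[0]=C('C')+0=5+0=5
L[1]='C': occ=1, LF[1]=C('C')+1=5+1=6
L[2]='A': occ=0, LF[2]=C('A')+0=1+0=1
L[3]='B': occ=0, LF[3]=C('B')+0=2+0=2
L[4]='B': occ=1, LF[4]=C('B')+1=2+1=3
L[5]='B': occ=2, LF[5]=C('B')+2=2+2=4
L[6]='$': occ=0, LF[6]=C('$')+0=0+0=0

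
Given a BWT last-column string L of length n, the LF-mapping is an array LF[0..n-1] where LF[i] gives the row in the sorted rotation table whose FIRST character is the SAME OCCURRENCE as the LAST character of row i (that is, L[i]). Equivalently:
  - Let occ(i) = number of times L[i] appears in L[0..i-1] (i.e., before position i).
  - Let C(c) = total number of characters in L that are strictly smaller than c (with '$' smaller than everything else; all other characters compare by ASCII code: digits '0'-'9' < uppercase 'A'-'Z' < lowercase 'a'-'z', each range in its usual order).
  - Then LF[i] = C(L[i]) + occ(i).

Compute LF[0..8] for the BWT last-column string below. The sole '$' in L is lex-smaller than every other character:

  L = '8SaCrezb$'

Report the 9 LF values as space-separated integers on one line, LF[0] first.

Answer: 1 3 4 2 7 6 8 5 0

Derivation:
Char counts: '$':1, '8':1, 'C':1, 'S':1, 'a':1, 'b':1, 'e':1, 'r':1, 'z':1
C (first-col start): C('$')=0, C('8')=1, C('C')=2, C('S')=3, C('a')=4, C('b')=5, C('e')=6, C('r')=7, C('z')=8
L[0]='8': occ=0, LF[0]=C('8')+0=1+0=1
L[1]='S': occ=0, LF[1]=C('S')+0=3+0=3
L[2]='a': occ=0, LF[2]=C('a')+0=4+0=4
L[3]='C': occ=0, LF[3]=C('C')+0=2+0=2
L[4]='r': occ=0, LF[4]=C('r')+0=7+0=7
L[5]='e': occ=0, LF[5]=C('e')+0=6+0=6
L[6]='z': occ=0, LF[6]=C('z')+0=8+0=8
L[7]='b': occ=0, LF[7]=C('b')+0=5+0=5
L[8]='$': occ=0, LF[8]=C('$')+0=0+0=0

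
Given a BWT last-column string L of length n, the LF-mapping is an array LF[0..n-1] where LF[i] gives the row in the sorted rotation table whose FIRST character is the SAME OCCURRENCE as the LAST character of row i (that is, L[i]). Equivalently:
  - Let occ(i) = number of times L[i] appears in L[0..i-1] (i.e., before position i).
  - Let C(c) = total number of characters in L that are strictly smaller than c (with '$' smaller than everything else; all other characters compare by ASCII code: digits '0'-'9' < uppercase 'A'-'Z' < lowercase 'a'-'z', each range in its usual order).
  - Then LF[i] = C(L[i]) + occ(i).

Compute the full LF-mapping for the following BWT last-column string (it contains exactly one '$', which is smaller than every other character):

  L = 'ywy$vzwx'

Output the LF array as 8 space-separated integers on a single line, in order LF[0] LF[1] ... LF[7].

Char counts: '$':1, 'v':1, 'w':2, 'x':1, 'y':2, 'z':1
C (first-col start): C('$')=0, C('v')=1, C('w')=2, C('x')=4, C('y')=5, C('z')=7
L[0]='y': occ=0, LF[0]=C('y')+0=5+0=5
L[1]='w': occ=0, LF[1]=C('w')+0=2+0=2
L[2]='y': occ=1, LF[2]=C('y')+1=5+1=6
L[3]='$': occ=0, LF[3]=C('$')+0=0+0=0
L[4]='v': occ=0, LF[4]=C('v')+0=1+0=1
L[5]='z': occ=0, LF[5]=C('z')+0=7+0=7
L[6]='w': occ=1, LF[6]=C('w')+1=2+1=3
L[7]='x': occ=0, LF[7]=C('x')+0=4+0=4

Answer: 5 2 6 0 1 7 3 4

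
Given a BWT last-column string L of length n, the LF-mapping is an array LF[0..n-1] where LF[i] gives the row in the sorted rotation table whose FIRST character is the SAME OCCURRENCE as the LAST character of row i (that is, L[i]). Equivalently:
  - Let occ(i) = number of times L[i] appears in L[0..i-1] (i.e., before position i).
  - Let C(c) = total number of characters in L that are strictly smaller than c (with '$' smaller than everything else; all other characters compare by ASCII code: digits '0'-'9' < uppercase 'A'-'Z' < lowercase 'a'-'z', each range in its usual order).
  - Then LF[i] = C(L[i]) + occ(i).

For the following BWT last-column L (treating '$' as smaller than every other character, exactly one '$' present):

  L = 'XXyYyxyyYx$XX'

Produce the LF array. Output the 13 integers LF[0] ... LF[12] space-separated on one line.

Char counts: '$':1, 'X':4, 'Y':2, 'x':2, 'y':4
C (first-col start): C('$')=0, C('X')=1, C('Y')=5, C('x')=7, C('y')=9
L[0]='X': occ=0, LF[0]=C('X')+0=1+0=1
L[1]='X': occ=1, LF[1]=C('X')+1=1+1=2
L[2]='y': occ=0, LF[2]=C('y')+0=9+0=9
L[3]='Y': occ=0, LF[3]=C('Y')+0=5+0=5
L[4]='y': occ=1, LF[4]=C('y')+1=9+1=10
L[5]='x': occ=0, LF[5]=C('x')+0=7+0=7
L[6]='y': occ=2, LF[6]=C('y')+2=9+2=11
L[7]='y': occ=3, LF[7]=C('y')+3=9+3=12
L[8]='Y': occ=1, LF[8]=C('Y')+1=5+1=6
L[9]='x': occ=1, LF[9]=C('x')+1=7+1=8
L[10]='$': occ=0, LF[10]=C('$')+0=0+0=0
L[11]='X': occ=2, LF[11]=C('X')+2=1+2=3
L[12]='X': occ=3, LF[12]=C('X')+3=1+3=4

Answer: 1 2 9 5 10 7 11 12 6 8 0 3 4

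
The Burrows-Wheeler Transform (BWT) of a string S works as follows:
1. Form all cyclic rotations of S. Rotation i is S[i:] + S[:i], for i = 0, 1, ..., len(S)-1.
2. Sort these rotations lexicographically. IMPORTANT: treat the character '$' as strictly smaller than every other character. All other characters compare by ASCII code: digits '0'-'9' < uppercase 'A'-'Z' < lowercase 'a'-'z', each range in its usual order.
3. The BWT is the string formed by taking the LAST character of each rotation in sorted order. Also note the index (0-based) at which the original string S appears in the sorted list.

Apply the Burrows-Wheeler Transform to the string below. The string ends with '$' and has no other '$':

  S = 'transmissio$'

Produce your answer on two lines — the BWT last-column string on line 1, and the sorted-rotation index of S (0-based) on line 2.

Answer: orsmsaitsni$
11

Derivation:
All 12 rotations (rotation i = S[i:]+S[:i]):
  rot[0] = transmissio$
  rot[1] = ransmissio$t
  rot[2] = ansmissio$tr
  rot[3] = nsmissio$tra
  rot[4] = smissio$tran
  rot[5] = missio$trans
  rot[6] = issio$transm
  rot[7] = ssio$transmi
  rot[8] = sio$transmis
  rot[9] = io$transmiss
  rot[10] = o$transmissi
  rot[11] = $transmissio
Sorted (with $ < everything):
  sorted[0] = $transmissio  (last char: 'o')
  sorted[1] = ansmissio$tr  (last char: 'r')
  sorted[2] = io$transmiss  (last char: 's')
  sorted[3] = issio$transm  (last char: 'm')
  sorted[4] = missio$trans  (last char: 's')
  sorted[5] = nsmissio$tra  (last char: 'a')
  sorted[6] = o$transmissi  (last char: 'i')
  sorted[7] = ransmissio$t  (last char: 't')
  sorted[8] = sio$transmis  (last char: 's')
  sorted[9] = smissio$tran  (last char: 'n')
  sorted[10] = ssio$transmi  (last char: 'i')
  sorted[11] = transmissio$  (last char: '$')
Last column: orsmsaitsni$
Original string S is at sorted index 11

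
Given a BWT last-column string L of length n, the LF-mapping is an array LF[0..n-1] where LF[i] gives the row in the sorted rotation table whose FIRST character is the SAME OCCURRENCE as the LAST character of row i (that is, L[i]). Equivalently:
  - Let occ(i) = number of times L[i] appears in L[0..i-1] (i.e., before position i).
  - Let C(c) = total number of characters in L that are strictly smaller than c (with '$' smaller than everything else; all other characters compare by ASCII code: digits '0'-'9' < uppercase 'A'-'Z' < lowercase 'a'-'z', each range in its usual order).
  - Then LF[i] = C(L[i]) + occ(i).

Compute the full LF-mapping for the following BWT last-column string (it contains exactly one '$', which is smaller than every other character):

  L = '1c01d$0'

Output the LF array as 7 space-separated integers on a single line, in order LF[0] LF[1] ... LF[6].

Answer: 3 5 1 4 6 0 2

Derivation:
Char counts: '$':1, '0':2, '1':2, 'c':1, 'd':1
C (first-col start): C('$')=0, C('0')=1, C('1')=3, C('c')=5, C('d')=6
L[0]='1': occ=0, LF[0]=C('1')+0=3+0=3
L[1]='c': occ=0, LF[1]=C('c')+0=5+0=5
L[2]='0': occ=0, LF[2]=C('0')+0=1+0=1
L[3]='1': occ=1, LF[3]=C('1')+1=3+1=4
L[4]='d': occ=0, LF[4]=C('d')+0=6+0=6
L[5]='$': occ=0, LF[5]=C('$')+0=0+0=0
L[6]='0': occ=1, LF[6]=C('0')+1=1+1=2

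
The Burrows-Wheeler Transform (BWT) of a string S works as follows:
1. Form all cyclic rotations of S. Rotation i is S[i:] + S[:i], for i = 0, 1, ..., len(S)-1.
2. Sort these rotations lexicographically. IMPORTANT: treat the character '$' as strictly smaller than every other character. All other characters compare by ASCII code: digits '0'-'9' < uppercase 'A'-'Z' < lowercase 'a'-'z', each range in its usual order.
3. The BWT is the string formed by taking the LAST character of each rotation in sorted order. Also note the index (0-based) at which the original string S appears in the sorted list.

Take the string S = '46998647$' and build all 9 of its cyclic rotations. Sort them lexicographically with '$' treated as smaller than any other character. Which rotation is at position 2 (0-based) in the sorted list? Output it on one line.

Answer: 47$469986

Derivation:
All 9 rotations (rotation i = S[i:]+S[:i]):
  rot[0] = 46998647$
  rot[1] = 6998647$4
  rot[2] = 998647$46
  rot[3] = 98647$469
  rot[4] = 8647$4699
  rot[5] = 647$46998
  rot[6] = 47$469986
  rot[7] = 7$4699864
  rot[8] = $46998647
Sorted (with $ < everything):
  sorted[0] = $46998647
  sorted[1] = 46998647$
  sorted[2] = 47$469986
  sorted[3] = 647$46998
  sorted[4] = 6998647$4
  sorted[5] = 7$4699864
  sorted[6] = 8647$4699
  sorted[7] = 98647$469
  sorted[8] = 998647$46
sorted[2] = 47$469986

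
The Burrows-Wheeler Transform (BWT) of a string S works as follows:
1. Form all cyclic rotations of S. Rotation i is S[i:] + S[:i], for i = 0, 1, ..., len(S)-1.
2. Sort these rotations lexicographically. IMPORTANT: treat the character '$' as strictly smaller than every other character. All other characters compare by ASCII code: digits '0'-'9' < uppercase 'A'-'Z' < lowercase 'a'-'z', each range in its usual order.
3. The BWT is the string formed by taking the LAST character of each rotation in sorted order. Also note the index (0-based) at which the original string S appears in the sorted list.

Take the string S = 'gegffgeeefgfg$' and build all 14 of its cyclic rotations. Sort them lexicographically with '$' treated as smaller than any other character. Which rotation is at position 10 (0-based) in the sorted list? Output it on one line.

Answer: geeefgfg$gegff

Derivation:
All 14 rotations (rotation i = S[i:]+S[:i]):
  rot[0] = gegffgeeefgfg$
  rot[1] = egffgeeefgfg$g
  rot[2] = gffgeeefgfg$ge
  rot[3] = ffgeeefgfg$geg
  rot[4] = fgeeefgfg$gegf
  rot[5] = geeefgfg$gegff
  rot[6] = eeefgfg$gegffg
  rot[7] = eefgfg$gegffge
  rot[8] = efgfg$gegffgee
  rot[9] = fgfg$gegffgeee
  rot[10] = gfg$gegffgeeef
  rot[11] = fg$gegffgeeefg
  rot[12] = g$gegffgeeefgf
  rot[13] = $gegffgeeefgfg
Sorted (with $ < everything):
  sorted[0] = $gegffgeeefgfg
  sorted[1] = eeefgfg$gegffg
  sorted[2] = eefgfg$gegffge
  sorted[3] = efgfg$gegffgee
  sorted[4] = egffgeeefgfg$g
  sorted[5] = ffgeeefgfg$geg
  sorted[6] = fg$gegffgeeefg
  sorted[7] = fgeeefgfg$gegf
  sorted[8] = fgfg$gegffgeee
  sorted[9] = g$gegffgeeefgf
  sorted[10] = geeefgfg$gegff
  sorted[11] = gegffgeeefgfg$
  sorted[12] = gffgeeefgfg$ge
  sorted[13] = gfg$gegffgeeef
sorted[10] = geeefgfg$gegff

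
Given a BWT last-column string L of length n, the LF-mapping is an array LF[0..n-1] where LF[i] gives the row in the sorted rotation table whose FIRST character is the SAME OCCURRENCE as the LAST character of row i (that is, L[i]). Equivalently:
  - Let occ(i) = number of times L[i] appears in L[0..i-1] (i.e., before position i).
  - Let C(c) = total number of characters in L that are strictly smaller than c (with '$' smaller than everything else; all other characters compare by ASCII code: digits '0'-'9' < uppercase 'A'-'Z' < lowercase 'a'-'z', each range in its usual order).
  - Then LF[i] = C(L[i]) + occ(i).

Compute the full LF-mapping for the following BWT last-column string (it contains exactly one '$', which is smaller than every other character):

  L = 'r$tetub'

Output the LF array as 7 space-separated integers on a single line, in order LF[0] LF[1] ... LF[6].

Char counts: '$':1, 'b':1, 'e':1, 'r':1, 't':2, 'u':1
C (first-col start): C('$')=0, C('b')=1, C('e')=2, C('r')=3, C('t')=4, C('u')=6
L[0]='r': occ=0, LF[0]=C('r')+0=3+0=3
L[1]='$': occ=0, LF[1]=C('$')+0=0+0=0
L[2]='t': occ=0, LF[2]=C('t')+0=4+0=4
L[3]='e': occ=0, LF[3]=C('e')+0=2+0=2
L[4]='t': occ=1, LF[4]=C('t')+1=4+1=5
L[5]='u': occ=0, LF[5]=C('u')+0=6+0=6
L[6]='b': occ=0, LF[6]=C('b')+0=1+0=1

Answer: 3 0 4 2 5 6 1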